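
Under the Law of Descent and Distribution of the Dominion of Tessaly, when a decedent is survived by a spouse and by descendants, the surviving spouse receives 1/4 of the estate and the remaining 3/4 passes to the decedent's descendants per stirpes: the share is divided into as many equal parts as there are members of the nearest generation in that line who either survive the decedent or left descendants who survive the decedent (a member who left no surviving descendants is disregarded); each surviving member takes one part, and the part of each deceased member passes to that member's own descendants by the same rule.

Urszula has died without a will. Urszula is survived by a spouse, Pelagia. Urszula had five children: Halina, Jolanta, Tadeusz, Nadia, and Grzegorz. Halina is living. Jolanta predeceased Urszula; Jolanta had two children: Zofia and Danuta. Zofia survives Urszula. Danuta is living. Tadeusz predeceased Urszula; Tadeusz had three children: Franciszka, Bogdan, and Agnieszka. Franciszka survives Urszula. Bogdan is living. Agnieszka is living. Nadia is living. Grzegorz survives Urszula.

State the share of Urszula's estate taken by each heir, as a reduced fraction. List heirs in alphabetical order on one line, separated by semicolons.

Pelagia, as surviving spouse, takes 1/4.
The remaining 3/4 passes to Urszula's descendants per stirpes.
The 3/4 is divided into 5 equal shares of 3/20 among Halina, Jolanta, Tadeusz, Nadia, Grzegorz.
Halina is living and takes 3/20.
Jolanta predeceased; the 3/20 allotted to Jolanta's branch passes to Jolanta's issue by representation.
The 3/20 is divided into 2 equal shares of 3/40 among Zofia, Danuta.
Zofia is living and takes 3/40.
Danuta is living and takes 3/40.
Tadeusz predeceased; the 3/20 allotted to Tadeusz's branch passes to Tadeusz's issue by representation.
The 3/20 is divided into 3 equal shares of 1/20 among Franciszka, Bogdan, Agnieszka.
Franciszka is living and takes 1/20.
Bogdan is living and takes 1/20.
Agnieszka is living and takes 1/20.
Nadia is living and takes 3/20.
Grzegorz is living and takes 3/20.

Agnieszka 1/20; Bogdan 1/20; Danuta 3/40; Franciszka 1/20; Grzegorz 3/20; Halina 3/20; Nadia 3/20; Pelagia 1/4; Zofia 3/40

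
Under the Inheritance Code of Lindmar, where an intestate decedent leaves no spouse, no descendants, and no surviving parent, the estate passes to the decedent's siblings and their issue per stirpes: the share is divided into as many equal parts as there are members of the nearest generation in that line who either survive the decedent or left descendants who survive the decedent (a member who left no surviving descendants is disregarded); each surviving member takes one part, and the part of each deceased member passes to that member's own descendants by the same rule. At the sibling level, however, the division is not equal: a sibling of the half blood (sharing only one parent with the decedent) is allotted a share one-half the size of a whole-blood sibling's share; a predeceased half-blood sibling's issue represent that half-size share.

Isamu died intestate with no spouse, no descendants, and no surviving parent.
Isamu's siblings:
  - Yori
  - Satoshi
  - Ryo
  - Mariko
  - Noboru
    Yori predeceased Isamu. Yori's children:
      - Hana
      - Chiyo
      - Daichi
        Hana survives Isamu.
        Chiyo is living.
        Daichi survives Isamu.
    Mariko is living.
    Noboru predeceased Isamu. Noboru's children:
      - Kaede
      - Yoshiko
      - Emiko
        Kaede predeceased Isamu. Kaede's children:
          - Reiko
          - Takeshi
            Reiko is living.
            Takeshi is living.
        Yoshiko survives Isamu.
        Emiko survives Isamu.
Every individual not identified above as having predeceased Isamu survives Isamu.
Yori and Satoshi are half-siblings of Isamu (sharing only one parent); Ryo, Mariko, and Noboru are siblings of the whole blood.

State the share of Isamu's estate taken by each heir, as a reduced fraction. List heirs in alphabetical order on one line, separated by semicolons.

Chiyo 1/24; Daichi 1/24; Emiko 1/12; Hana 1/24; Mariko 1/4; Reiko 1/24; Ryo 1/4; Satoshi 1/8; Takeshi 1/24; Yoshiko 1/12

No spouse, descendants, or parent survives, so the estate passes to Isamu's siblings per stirpes.
Half-blood siblings count for one-half the weight of whole-blood siblings at the initial division.
Dividing 1 in proportion to weights (total weight 4): Yori (weight 1/2) → 1/8; Satoshi (weight 1/2) → 1/8; Ryo (weight 1) → 1/4; Mariko (weight 1) → 1/4; Noboru (weight 1) → 1/4.
Yori predeceased; the 1/8 allotted to Yori's branch passes to Yori's issue by representation.
The 1/8 is divided into 3 equal shares of 1/24 among Hana, Chiyo, Daichi.
Hana is living and takes 1/24.
Chiyo is living and takes 1/24.
Daichi is living and takes 1/24.
Satoshi is living and takes 1/8.
Ryo is living and takes 1/4.
Mariko is living and takes 1/4.
Noboru predeceased; the 1/4 allotted to Noboru's branch passes to Noboru's issue by representation.
The 1/4 is divided into 3 equal shares of 1/12 among Kaede, Yoshiko, Emiko.
Kaede predeceased; the 1/12 allotted to Kaede's branch passes to Kaede's issue by representation.
The 1/12 is divided into 2 equal shares of 1/24 among Reiko, Takeshi.
Reiko is living and takes 1/24.
Takeshi is living and takes 1/24.
Yoshiko is living and takes 1/12.
Emiko is living and takes 1/12.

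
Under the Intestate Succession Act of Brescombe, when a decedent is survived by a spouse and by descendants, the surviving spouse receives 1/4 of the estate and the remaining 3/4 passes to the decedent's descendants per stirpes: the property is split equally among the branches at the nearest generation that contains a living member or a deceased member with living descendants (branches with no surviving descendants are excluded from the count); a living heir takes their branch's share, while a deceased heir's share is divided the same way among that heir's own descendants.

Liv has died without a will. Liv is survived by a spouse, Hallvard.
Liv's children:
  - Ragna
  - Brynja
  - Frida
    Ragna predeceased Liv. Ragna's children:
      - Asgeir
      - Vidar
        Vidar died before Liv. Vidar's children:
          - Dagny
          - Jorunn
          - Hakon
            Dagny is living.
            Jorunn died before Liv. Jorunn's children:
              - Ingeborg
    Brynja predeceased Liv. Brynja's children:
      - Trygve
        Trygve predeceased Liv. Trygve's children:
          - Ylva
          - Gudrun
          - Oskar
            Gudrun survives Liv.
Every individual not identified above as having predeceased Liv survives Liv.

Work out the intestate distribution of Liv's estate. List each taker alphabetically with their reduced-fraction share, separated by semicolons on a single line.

Asgeir 1/8; Dagny 1/24; Frida 1/4; Gudrun 1/12; Hakon 1/24; Hallvard 1/4; Ingeborg 1/24; Oskar 1/12; Ylva 1/12

Hallvard, as surviving spouse, takes 1/4.
The remaining 3/4 passes to Liv's descendants per stirpes.
The 3/4 is divided into 3 equal shares of 1/4 among Ragna, Brynja, Frida.
Ragna predeceased; the 1/4 allotted to Ragna's branch passes to Ragna's issue by representation.
The 1/4 is divided into 2 equal shares of 1/8 among Asgeir, Vidar.
Asgeir is living and takes 1/8.
Vidar predeceased; the 1/8 allotted to Vidar's branch passes to Vidar's issue by representation.
The 1/8 is divided into 3 equal shares of 1/24 among Dagny, Jorunn, Hakon.
Dagny is living and takes 1/24.
Jorunn predeceased; the 1/24 allotted to Jorunn's branch passes to Jorunn's issue by representation.
Ingeborg is the sole taker at this level and receives the full 1/24.
Hakon is living and takes 1/24.
Brynja predeceased; the 1/4 allotted to Brynja's branch passes to Brynja's issue by representation.
Trygve's line is the sole branch at this level, so the full 1/4 passes to Trygve's issue by representation.
The 1/4 is divided into 3 equal shares of 1/12 among Ylva, Gudrun, Oskar.
Ylva is living and takes 1/12.
Gudrun is living and takes 1/12.
Oskar is living and takes 1/12.
Frida is living and takes 1/4.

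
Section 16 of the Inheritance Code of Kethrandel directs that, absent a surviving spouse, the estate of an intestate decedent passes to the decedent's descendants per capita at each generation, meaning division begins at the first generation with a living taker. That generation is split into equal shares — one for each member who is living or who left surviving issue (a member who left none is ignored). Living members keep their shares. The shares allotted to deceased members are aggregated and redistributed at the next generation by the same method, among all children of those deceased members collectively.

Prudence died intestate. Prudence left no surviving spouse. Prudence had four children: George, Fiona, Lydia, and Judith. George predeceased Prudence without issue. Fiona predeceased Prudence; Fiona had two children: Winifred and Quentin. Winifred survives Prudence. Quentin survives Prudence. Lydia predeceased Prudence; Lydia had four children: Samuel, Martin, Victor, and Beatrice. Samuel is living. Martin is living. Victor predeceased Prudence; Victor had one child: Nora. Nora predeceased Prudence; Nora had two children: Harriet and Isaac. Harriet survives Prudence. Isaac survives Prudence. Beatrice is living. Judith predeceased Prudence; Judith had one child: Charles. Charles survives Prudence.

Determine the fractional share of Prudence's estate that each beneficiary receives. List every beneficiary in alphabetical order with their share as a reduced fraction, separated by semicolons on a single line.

There is no surviving spouse, so the entire estate passes to Prudence's descendants per capita at each generation.
No one at generation 1 (Fiona, Lydia, Judith) is living; moving to the next generation.
At generation 2 (Winifred, Quentin, Samuel, Martin, Victor, Beatrice, Charles) there are 7 shares of (1)/7 = 1/7 each.
Living: Winifred, Quentin, Samuel, Martin, Beatrice, and Charles — each takes 1/7.
Deceased: Victor. That 1/7 share is carried to generation 3.
At generation 3 (Nora) there are 1 shares of (1/7)/1 = 1/7 each.
Deceased: Nora. That 1/7 share is carried to generation 4.
At generation 4 (Harriet, Isaac) there are 2 shares of (1/7)/2 = 1/14 each.
Living: Harriet and Isaac — each takes 1/14.

Beatrice 1/7; Charles 1/7; Harriet 1/14; Isaac 1/14; Martin 1/7; Quentin 1/7; Samuel 1/7; Winifred 1/7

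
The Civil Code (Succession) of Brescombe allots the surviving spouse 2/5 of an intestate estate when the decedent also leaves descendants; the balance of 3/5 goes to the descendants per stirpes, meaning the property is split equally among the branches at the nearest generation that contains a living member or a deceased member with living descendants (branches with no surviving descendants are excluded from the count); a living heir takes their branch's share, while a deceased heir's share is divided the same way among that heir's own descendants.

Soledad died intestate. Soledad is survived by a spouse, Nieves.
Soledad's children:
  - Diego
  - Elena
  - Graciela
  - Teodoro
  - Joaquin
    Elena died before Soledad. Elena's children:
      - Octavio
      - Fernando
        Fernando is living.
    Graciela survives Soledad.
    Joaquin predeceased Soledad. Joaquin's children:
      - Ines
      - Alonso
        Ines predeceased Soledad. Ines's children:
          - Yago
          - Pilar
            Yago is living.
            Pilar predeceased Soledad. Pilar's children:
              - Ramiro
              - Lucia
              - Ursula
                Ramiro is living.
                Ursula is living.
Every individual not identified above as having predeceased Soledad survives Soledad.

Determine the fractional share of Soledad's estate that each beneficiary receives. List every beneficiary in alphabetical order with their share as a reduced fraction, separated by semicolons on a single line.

Alonso 3/50; Diego 3/25; Fernando 3/50; Graciela 3/25; Lucia 1/100; Nieves 2/5; Octavio 3/50; Ramiro 1/100; Teodoro 3/25; Ursula 1/100; Yago 3/100

Nieves, as surviving spouse, takes 2/5.
The remaining 3/5 passes to Soledad's descendants per stirpes.
The 3/5 is divided into 5 equal shares of 3/25 among Diego, Elena, Graciela, Teodoro, Joaquin.
Diego is living and takes 3/25.
Elena predeceased; the 3/25 allotted to Elena's branch passes to Elena's issue by representation.
The 3/25 is divided into 2 equal shares of 3/50 among Octavio, Fernando.
Octavio is living and takes 3/50.
Fernando is living and takes 3/50.
Graciela is living and takes 3/25.
Teodoro is living and takes 3/25.
Joaquin predeceased; the 3/25 allotted to Joaquin's branch passes to Joaquin's issue by representation.
The 3/25 is divided into 2 equal shares of 3/50 among Ines, Alonso.
Ines predeceased; the 3/50 allotted to Ines's branch passes to Ines's issue by representation.
The 3/50 is divided into 2 equal shares of 3/100 among Yago, Pilar.
Yago is living and takes 3/100.
Pilar predeceased; the 3/100 allotted to Pilar's branch passes to Pilar's issue by representation.
The 3/100 is divided into 3 equal shares of 1/100 among Ramiro, Lucia, Ursula.
Ramiro is living and takes 1/100.
Lucia is living and takes 1/100.
Ursula is living and takes 1/100.
Alonso is living and takes 3/50.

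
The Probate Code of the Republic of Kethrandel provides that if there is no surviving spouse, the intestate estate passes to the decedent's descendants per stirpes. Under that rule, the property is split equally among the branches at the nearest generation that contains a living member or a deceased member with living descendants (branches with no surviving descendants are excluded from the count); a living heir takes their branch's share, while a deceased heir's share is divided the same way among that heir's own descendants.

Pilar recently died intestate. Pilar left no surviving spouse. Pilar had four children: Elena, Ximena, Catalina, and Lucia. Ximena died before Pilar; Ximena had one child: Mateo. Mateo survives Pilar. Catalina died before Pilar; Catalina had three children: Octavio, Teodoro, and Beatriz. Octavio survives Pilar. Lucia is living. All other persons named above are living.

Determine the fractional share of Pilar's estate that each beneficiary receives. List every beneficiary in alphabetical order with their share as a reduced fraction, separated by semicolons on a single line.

There is no surviving spouse, so the entire estate passes to Pilar's descendants per stirpes.
The estate is divided into 4 equal shares of 1/4 among Elena, Ximena, Catalina, Lucia.
Elena is living and takes 1/4.
Ximena predeceased; the 1/4 allotted to Ximena's branch passes to Ximena's issue by representation.
Mateo is the sole taker at this level and receives the full 1/4.
Catalina predeceased; the 1/4 allotted to Catalina's branch passes to Catalina's issue by representation.
The 1/4 is divided into 3 equal shares of 1/12 among Octavio, Teodoro, Beatriz.
Octavio is living and takes 1/12.
Teodoro is living and takes 1/12.
Beatriz is living and takes 1/12.
Lucia is living and takes 1/4.

Beatriz 1/12; Elena 1/4; Lucia 1/4; Mateo 1/4; Octavio 1/12; Teodoro 1/12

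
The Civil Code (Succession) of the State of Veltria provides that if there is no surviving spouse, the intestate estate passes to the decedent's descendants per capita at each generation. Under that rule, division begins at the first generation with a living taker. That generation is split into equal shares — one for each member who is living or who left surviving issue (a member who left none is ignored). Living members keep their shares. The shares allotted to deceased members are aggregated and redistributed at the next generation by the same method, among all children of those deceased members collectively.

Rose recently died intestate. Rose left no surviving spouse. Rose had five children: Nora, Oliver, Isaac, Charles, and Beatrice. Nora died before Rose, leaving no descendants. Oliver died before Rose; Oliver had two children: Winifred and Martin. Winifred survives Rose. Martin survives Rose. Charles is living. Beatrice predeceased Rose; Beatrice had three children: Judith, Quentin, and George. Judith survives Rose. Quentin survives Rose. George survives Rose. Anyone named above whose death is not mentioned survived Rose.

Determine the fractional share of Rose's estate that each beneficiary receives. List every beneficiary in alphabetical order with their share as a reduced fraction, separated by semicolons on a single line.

There is no surviving spouse, so the entire estate passes to Rose's descendants per capita at each generation.
At generation 1 (Oliver, Isaac, Charles, Beatrice) there are 4 shares of (1)/4 = 1/4 each.
Living: Isaac and Charles — each takes 1/4.
Deceased: Oliver and Beatrice. Their combined 1/2 is pooled and carried to generation 2.
At generation 2 (Winifred, Martin, Judith, Quentin, George) there are 5 shares of (1/2)/5 = 1/10 each.
Living: Winifred, Martin, Judith, Quentin, and George — each takes 1/10.

Charles 1/4; George 1/10; Isaac 1/4; Judith 1/10; Martin 1/10; Quentin 1/10; Winifred 1/10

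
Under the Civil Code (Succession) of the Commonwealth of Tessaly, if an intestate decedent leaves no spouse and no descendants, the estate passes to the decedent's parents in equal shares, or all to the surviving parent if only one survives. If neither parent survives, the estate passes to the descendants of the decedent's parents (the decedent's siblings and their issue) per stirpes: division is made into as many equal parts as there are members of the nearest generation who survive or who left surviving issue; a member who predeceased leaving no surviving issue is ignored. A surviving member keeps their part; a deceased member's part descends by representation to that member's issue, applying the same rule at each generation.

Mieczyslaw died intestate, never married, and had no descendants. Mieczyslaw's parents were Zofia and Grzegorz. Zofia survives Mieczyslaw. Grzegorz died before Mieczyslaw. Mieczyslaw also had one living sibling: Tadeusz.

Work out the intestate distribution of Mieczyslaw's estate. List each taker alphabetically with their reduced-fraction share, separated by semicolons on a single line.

Zofia 1

Only one parent, Zofia, survives, so Zofia takes the entire estate. The siblings take nothing because a surviving parent has priority.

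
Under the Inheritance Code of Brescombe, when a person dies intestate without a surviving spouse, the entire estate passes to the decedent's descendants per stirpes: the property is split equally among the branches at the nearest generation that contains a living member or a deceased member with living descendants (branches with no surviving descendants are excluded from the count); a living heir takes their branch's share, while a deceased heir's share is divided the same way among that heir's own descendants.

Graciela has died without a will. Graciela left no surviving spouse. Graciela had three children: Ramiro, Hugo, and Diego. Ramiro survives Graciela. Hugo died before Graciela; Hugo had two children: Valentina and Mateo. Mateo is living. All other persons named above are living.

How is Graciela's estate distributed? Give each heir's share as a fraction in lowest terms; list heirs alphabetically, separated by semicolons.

Diego 1/3; Mateo 1/6; Ramiro 1/3; Valentina 1/6

There is no surviving spouse, so the entire estate passes to Graciela's descendants per stirpes.
The estate is divided into 3 equal shares of 1/3 among Ramiro, Hugo, Diego.
Ramiro is living and takes 1/3.
Hugo predeceased; the 1/3 allotted to Hugo's branch passes to Hugo's issue by representation.
The 1/3 is divided into 2 equal shares of 1/6 among Valentina, Mateo.
Valentina is living and takes 1/6.
Mateo is living and takes 1/6.
Diego is living and takes 1/3.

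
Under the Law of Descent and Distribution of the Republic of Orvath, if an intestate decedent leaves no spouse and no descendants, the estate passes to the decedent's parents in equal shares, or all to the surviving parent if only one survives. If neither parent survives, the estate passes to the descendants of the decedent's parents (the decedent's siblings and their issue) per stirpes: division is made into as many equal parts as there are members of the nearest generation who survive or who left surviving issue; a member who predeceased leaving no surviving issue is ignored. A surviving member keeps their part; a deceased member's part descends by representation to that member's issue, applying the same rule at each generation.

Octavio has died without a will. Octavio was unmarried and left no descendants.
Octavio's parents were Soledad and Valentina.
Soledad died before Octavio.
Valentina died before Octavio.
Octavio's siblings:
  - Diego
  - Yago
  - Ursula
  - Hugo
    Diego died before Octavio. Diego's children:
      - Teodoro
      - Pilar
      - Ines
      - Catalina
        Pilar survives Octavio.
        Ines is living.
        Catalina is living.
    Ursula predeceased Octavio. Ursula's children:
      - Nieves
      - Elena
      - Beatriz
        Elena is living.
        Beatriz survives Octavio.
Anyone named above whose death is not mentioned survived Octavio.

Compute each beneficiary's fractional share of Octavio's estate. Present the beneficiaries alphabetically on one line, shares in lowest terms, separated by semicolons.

Neither parent survives and there are no descendants, so the estate passes to Octavio's siblings and their issue per stirpes.
The estate is divided into 4 equal shares of 1/4 among Diego, Yago, Ursula, Hugo.
Diego predeceased; the 1/4 allotted to Diego's branch passes to Diego's issue by representation.
The 1/4 is divided into 4 equal shares of 1/16 among Teodoro, Pilar, Ines, Catalina.
Teodoro is living and takes 1/16.
Pilar is living and takes 1/16.
Ines is living and takes 1/16.
Catalina is living and takes 1/16.
Yago is living and takes 1/4.
Ursula predeceased; the 1/4 allotted to Ursula's branch passes to Ursula's issue by representation.
The 1/4 is divided into 3 equal shares of 1/12 among Nieves, Elena, Beatriz.
Nieves is living and takes 1/12.
Elena is living and takes 1/12.
Beatriz is living and takes 1/12.
Hugo is living and takes 1/4.

Beatriz 1/12; Catalina 1/16; Elena 1/12; Hugo 1/4; Ines 1/16; Nieves 1/12; Pilar 1/16; Teodoro 1/16; Yago 1/4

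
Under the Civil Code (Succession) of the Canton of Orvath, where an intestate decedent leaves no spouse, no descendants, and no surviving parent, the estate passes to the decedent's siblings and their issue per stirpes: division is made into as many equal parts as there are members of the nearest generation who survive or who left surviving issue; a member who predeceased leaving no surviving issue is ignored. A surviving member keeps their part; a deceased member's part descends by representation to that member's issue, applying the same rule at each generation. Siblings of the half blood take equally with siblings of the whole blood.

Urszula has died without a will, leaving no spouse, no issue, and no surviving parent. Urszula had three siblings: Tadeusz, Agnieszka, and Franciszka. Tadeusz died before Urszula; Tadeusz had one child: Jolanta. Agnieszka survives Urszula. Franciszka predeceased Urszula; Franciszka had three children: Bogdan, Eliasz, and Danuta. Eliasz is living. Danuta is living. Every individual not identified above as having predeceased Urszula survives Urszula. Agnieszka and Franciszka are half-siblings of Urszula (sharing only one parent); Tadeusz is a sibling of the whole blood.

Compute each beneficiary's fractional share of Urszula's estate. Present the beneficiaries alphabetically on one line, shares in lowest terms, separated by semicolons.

No spouse, descendants, or parent survives, so the estate passes to Urszula's siblings per stirpes.
Half-blood and whole-blood siblings take equally under the stated rule.
The estate is divided into 3 equal shares of 1/3 among Tadeusz, Agnieszka, Franciszka.
Tadeusz predeceased; the 1/3 allotted to Tadeusz's branch passes to Tadeusz's issue by representation.
Jolanta is the sole taker at this level and receives the full 1/3.
Agnieszka is living and takes 1/3.
Franciszka predeceased; the 1/3 allotted to Franciszka's branch passes to Franciszka's issue by representation.
The 1/3 is divided into 3 equal shares of 1/9 among Bogdan, Eliasz, Danuta.
Bogdan is living and takes 1/9.
Eliasz is living and takes 1/9.
Danuta is living and takes 1/9.

Agnieszka 1/3; Bogdan 1/9; Danuta 1/9; Eliasz 1/9; Jolanta 1/3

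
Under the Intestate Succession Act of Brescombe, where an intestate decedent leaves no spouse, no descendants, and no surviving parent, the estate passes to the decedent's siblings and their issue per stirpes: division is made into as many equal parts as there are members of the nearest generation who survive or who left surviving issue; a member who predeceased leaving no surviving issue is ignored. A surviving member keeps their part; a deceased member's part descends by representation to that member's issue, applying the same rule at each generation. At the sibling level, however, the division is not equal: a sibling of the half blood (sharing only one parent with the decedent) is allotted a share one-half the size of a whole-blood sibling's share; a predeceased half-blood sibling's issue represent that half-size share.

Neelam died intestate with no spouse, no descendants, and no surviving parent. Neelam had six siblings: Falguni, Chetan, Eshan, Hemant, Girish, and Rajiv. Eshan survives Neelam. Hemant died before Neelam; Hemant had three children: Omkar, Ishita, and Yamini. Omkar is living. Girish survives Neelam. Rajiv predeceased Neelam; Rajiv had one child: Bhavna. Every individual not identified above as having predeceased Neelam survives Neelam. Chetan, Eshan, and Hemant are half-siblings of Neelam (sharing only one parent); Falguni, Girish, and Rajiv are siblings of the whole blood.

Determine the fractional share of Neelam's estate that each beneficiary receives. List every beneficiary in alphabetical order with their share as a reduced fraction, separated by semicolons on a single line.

Bhavna 2/9; Chetan 1/9; Eshan 1/9; Falguni 2/9; Girish 2/9; Ishita 1/27; Omkar 1/27; Yamini 1/27

No spouse, descendants, or parent survives, so the estate passes to Neelam's siblings per stirpes.
Half-blood siblings count for one-half the weight of whole-blood siblings at the initial division.
Dividing 1 in proportion to weights (total weight 9/2): Falguni (weight 1) → 2/9; Chetan (weight 1/2) → 1/9; Eshan (weight 1/2) → 1/9; Hemant (weight 1/2) → 1/9; Girish (weight 1) → 2/9; Rajiv (weight 1) → 2/9.
Falguni is living and takes 2/9.
Chetan is living and takes 1/9.
Eshan is living and takes 1/9.
Hemant predeceased; the 1/9 allotted to Hemant's branch passes to Hemant's issue by representation.
The 1/9 is divided into 3 equal shares of 1/27 among Omkar, Ishita, Yamini.
Omkar is living and takes 1/27.
Ishita is living and takes 1/27.
Yamini is living and takes 1/27.
Girish is living and takes 2/9.
Rajiv predeceased; the 2/9 allotted to Rajiv's branch passes to Rajiv's issue by representation.
Bhavna is the sole taker at this level and receives the full 2/9.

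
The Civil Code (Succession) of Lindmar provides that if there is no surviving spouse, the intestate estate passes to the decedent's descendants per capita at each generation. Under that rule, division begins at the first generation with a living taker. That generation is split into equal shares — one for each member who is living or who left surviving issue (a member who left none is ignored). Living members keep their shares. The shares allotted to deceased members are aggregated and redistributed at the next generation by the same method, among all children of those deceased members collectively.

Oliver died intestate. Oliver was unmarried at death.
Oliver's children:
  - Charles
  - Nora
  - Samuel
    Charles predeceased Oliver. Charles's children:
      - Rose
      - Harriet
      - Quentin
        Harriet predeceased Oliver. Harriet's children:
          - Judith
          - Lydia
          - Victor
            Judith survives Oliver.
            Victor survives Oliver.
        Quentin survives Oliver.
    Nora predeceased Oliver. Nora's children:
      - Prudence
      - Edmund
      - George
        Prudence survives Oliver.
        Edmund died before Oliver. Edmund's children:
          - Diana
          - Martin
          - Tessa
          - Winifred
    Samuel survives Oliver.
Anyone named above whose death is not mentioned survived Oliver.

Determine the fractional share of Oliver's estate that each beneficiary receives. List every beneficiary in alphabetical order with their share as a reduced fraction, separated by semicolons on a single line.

There is no surviving spouse, so the entire estate passes to Oliver's descendants per capita at each generation.
At generation 1 (Charles, Nora, Samuel) there are 3 shares of (1)/3 = 1/3 each.
Living: Samuel — each takes 1/3.
Deceased: Charles and Nora. Their combined 2/3 is pooled and carried to generation 2.
At generation 2 (Rose, Harriet, Quentin, Prudence, Edmund, George) there are 6 shares of (2/3)/6 = 1/9 each.
Living: Rose, Quentin, Prudence, and George — each takes 1/9.
Deceased: Harriet and Edmund. Their combined 2/9 is pooled and carried to generation 3.
At generation 3 (Judith, Lydia, Victor, Diana, Martin, Tessa, Winifred) there are 7 shares of (2/9)/7 = 2/63 each.
Living: Judith, Lydia, Victor, Diana, Martin, Tessa, and Winifred — each takes 2/63.

Diana 2/63; George 1/9; Judith 2/63; Lydia 2/63; Martin 2/63; Prudence 1/9; Quentin 1/9; Rose 1/9; Samuel 1/3; Tessa 2/63; Victor 2/63; Winifred 2/63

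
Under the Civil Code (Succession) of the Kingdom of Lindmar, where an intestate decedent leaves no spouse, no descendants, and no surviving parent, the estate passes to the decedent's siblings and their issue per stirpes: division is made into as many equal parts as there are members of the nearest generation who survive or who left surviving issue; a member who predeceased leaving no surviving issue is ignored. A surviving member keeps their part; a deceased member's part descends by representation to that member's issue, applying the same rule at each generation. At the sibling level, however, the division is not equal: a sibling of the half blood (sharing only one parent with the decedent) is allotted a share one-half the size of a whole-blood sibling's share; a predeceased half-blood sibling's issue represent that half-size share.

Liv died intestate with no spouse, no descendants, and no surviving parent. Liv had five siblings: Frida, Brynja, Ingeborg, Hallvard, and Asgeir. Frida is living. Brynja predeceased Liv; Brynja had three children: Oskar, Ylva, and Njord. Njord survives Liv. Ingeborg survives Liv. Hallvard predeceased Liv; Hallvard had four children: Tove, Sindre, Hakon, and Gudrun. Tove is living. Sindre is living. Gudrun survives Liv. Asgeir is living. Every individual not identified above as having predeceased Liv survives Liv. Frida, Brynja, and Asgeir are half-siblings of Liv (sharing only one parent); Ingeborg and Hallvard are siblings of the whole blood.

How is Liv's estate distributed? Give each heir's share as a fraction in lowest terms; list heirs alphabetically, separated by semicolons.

Asgeir 1/7; Frida 1/7; Gudrun 1/14; Hakon 1/14; Ingeborg 2/7; Njord 1/21; Oskar 1/21; Sindre 1/14; Tove 1/14; Ylva 1/21

No spouse, descendants, or parent survives, so the estate passes to Liv's siblings per stirpes.
Half-blood siblings count for one-half the weight of whole-blood siblings at the initial division.
Dividing 1 in proportion to weights (total weight 7/2): Frida (weight 1/2) → 1/7; Brynja (weight 1/2) → 1/7; Ingeborg (weight 1) → 2/7; Hallvard (weight 1) → 2/7; Asgeir (weight 1/2) → 1/7.
Frida is living and takes 1/7.
Brynja predeceased; the 1/7 allotted to Brynja's branch passes to Brynja's issue by representation.
The 1/7 is divided into 3 equal shares of 1/21 among Oskar, Ylva, Njord.
Oskar is living and takes 1/21.
Ylva is living and takes 1/21.
Njord is living and takes 1/21.
Ingeborg is living and takes 2/7.
Hallvard predeceased; the 2/7 allotted to Hallvard's branch passes to Hallvard's issue by representation.
The 2/7 is divided into 4 equal shares of 1/14 among Tove, Sindre, Hakon, Gudrun.
Tove is living and takes 1/14.
Sindre is living and takes 1/14.
Hakon is living and takes 1/14.
Gudrun is living and takes 1/14.
Asgeir is living and takes 1/7.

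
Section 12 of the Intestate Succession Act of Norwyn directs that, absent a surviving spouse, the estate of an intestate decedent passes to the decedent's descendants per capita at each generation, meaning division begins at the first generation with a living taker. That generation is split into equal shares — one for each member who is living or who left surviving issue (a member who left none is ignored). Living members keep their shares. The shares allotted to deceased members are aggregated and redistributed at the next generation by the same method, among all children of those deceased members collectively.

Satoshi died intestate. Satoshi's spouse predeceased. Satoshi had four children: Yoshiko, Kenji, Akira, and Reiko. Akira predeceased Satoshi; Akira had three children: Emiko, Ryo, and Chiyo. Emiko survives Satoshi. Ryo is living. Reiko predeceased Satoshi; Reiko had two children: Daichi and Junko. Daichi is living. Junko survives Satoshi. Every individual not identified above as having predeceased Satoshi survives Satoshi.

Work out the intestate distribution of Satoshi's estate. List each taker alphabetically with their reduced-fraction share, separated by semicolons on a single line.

There is no surviving spouse, so the entire estate passes to Satoshi's descendants per capita at each generation.
At generation 1 (Yoshiko, Kenji, Akira, Reiko) there are 4 shares of (1)/4 = 1/4 each.
Living: Yoshiko and Kenji — each takes 1/4.
Deceased: Akira and Reiko. Their combined 1/2 is pooled and carried to generation 2.
At generation 2 (Emiko, Ryo, Chiyo, Daichi, Junko) there are 5 shares of (1/2)/5 = 1/10 each.
Living: Emiko, Ryo, Chiyo, Daichi, and Junko — each takes 1/10.

Chiyo 1/10; Daichi 1/10; Emiko 1/10; Junko 1/10; Kenji 1/4; Ryo 1/10; Yoshiko 1/4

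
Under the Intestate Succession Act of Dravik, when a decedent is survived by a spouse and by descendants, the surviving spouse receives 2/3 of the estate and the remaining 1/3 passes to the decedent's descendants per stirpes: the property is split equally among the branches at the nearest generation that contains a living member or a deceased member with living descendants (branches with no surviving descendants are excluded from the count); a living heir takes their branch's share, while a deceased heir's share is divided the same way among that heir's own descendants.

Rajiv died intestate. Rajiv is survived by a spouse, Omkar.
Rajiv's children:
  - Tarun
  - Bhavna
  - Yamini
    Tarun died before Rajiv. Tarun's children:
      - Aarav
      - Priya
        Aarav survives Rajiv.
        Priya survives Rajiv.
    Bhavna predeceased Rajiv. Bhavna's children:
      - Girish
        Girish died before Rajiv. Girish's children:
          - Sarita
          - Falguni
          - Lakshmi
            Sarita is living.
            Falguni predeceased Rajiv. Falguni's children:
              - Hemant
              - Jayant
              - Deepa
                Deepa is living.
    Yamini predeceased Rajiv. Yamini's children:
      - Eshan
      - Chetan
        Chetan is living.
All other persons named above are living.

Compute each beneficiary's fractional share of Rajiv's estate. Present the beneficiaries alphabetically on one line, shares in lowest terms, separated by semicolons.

Omkar, as surviving spouse, takes 2/3.
The remaining 1/3 passes to Rajiv's descendants per stirpes.
The 1/3 is divided into 3 equal shares of 1/9 among Tarun, Bhavna, Yamini.
Tarun predeceased; the 1/9 allotted to Tarun's branch passes to Tarun's issue by representation.
The 1/9 is divided into 2 equal shares of 1/18 among Aarav, Priya.
Aarav is living and takes 1/18.
Priya is living and takes 1/18.
Bhavna predeceased; the 1/9 allotted to Bhavna's branch passes to Bhavna's issue by representation.
Girish's line is the sole branch at this level, so the full 1/9 passes to Girish's issue by representation.
The 1/9 is divided into 3 equal shares of 1/27 among Sarita, Falguni, Lakshmi.
Sarita is living and takes 1/27.
Falguni predeceased; the 1/27 allotted to Falguni's branch passes to Falguni's issue by representation.
The 1/27 is divided into 3 equal shares of 1/81 among Hemant, Jayant, Deepa.
Hemant is living and takes 1/81.
Jayant is living and takes 1/81.
Deepa is living and takes 1/81.
Lakshmi is living and takes 1/27.
Yamini predeceased; the 1/9 allotted to Yamini's branch passes to Yamini's issue by representation.
The 1/9 is divided into 2 equal shares of 1/18 among Eshan, Chetan.
Eshan is living and takes 1/18.
Chetan is living and takes 1/18.

Aarav 1/18; Chetan 1/18; Deepa 1/81; Eshan 1/18; Hemant 1/81; Jayant 1/81; Lakshmi 1/27; Omkar 2/3; Priya 1/18; Sarita 1/27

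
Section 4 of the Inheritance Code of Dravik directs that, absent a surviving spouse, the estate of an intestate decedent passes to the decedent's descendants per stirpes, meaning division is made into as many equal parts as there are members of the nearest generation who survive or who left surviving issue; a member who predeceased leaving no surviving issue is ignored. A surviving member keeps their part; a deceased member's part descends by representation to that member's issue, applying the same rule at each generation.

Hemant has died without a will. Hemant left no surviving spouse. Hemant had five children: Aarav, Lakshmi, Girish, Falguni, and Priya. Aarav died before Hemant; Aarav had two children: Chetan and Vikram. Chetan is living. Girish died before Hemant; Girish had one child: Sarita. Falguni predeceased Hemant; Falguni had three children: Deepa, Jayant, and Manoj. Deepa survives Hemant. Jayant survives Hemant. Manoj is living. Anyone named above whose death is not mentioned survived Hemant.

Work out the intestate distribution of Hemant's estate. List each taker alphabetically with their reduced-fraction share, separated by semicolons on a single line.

There is no surviving spouse, so the entire estate passes to Hemant's descendants per stirpes.
The estate is divided into 5 equal shares of 1/5 among Aarav, Lakshmi, Girish, Falguni, Priya.
Aarav predeceased; the 1/5 allotted to Aarav's branch passes to Aarav's issue by representation.
The 1/5 is divided into 2 equal shares of 1/10 among Chetan, Vikram.
Chetan is living and takes 1/10.
Vikram is living and takes 1/10.
Lakshmi is living and takes 1/5.
Girish predeceased; the 1/5 allotted to Girish's branch passes to Girish's issue by representation.
Sarita is the sole taker at this level and receives the full 1/5.
Falguni predeceased; the 1/5 allotted to Falguni's branch passes to Falguni's issue by representation.
The 1/5 is divided into 3 equal shares of 1/15 among Deepa, Jayant, Manoj.
Deepa is living and takes 1/15.
Jayant is living and takes 1/15.
Manoj is living and takes 1/15.
Priya is living and takes 1/5.

Chetan 1/10; Deepa 1/15; Jayant 1/15; Lakshmi 1/5; Manoj 1/15; Priya 1/5; Sarita 1/5; Vikram 1/10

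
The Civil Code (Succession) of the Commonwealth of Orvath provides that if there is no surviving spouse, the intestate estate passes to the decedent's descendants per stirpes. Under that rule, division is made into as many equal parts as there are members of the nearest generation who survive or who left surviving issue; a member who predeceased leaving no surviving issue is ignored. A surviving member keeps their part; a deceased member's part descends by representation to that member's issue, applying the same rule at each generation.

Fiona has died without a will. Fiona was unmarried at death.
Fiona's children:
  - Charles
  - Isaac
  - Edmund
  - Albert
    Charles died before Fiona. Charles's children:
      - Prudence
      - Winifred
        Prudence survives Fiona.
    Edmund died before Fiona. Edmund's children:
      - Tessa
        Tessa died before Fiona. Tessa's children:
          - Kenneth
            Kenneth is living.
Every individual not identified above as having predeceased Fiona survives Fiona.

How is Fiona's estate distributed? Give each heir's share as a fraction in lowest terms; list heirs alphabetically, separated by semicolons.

Albert 1/4; Isaac 1/4; Kenneth 1/4; Prudence 1/8; Winifred 1/8

There is no surviving spouse, so the entire estate passes to Fiona's descendants per stirpes.
The estate is divided into 4 equal shares of 1/4 among Charles, Isaac, Edmund, Albert.
Charles predeceased; the 1/4 allotted to Charles's branch passes to Charles's issue by representation.
The 1/4 is divided into 2 equal shares of 1/8 among Prudence, Winifred.
Prudence is living and takes 1/8.
Winifred is living and takes 1/8.
Isaac is living and takes 1/4.
Edmund predeceased; the 1/4 allotted to Edmund's branch passes to Edmund's issue by representation.
Tessa's line is the sole branch at this level, so the full 1/4 passes to Tessa's issue by representation.
Kenneth is the sole taker at this level and receives the full 1/4.
Albert is living and takes 1/4.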